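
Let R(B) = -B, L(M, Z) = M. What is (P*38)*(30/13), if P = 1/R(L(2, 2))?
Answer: -570/13 ≈ -43.846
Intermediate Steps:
P = -1/2 (P = 1/(-1*2) = 1/(-2) = -1/2 ≈ -0.50000)
(P*38)*(30/13) = (-1/2*38)*(30/13) = -570/13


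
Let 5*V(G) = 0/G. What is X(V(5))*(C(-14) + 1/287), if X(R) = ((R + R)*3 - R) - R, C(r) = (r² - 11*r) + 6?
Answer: 0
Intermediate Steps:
C(r) = 6 + r² - 11*r
V(G) = 0 (V(G) = (0/G)/5 = (⅕)*0 = 0)
X(R) = 4*R (X(R) = ((2*R)*3 - R) - R = (6*R - R) - R = 5*R - R = 4*R)
X(V(5))*(C(-14) + 1/287) = (4*0)*((6 + (-14)² - 11*(-14)) + 1/287) = 0*((6 + 196 + 154) + 1/287) = 0*(356 + 1/287) = 0*(102173/287) = 0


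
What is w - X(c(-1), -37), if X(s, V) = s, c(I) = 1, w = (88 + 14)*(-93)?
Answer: -9487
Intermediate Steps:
w = -9486 (w = 102*(-93) = -9486)
w - X(c(-1), -37) = -9486 - 1*1 = -9486 - 1 = -9487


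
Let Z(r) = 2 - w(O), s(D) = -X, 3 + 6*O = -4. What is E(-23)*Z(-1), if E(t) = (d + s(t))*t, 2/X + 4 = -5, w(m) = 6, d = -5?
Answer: -3956/9 ≈ -439.56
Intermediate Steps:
O = -7/6 (O = -½ + (⅙)*(-4) = -½ - ⅔ = -7/6 ≈ -1.1667)
X = -2/9 (X = 2/(-4 - 5) = 2/(-9) = 2*(-⅑) = -2/9 ≈ -0.22222)
s(D) = 2/9 (s(D) = -1*(-2/9) = 2/9)
E(t) = -43*t/9 (E(t) = (-5 + 2/9)*t = -43*t/9)
Z(r) = -4 (Z(r) = 2 - 1*6 = 2 - 6 = -4)
E(-23)*Z(-1) = -43/9*(-23)*(-4) = (989/9)*(-4) = -3956/9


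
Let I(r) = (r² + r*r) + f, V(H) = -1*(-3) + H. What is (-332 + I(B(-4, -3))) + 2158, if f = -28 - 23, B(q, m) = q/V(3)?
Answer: 15983/9 ≈ 1775.9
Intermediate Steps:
V(H) = 3 + H
B(q, m) = q/6 (B(q, m) = q/(3 + 3) = q/6)
f = -51
I(r) = -51 + 2*r² (I(r) = (r² + r*r) - 51 = (r² + r²) - 51 = 2*r² - 51 = -51 + 2*r²)
(-332 + I(B(-4, -3))) + 2158 = (-332 + (-51 + 2*((⅙)*(-4))²)) + 2158 = (-332 + (-51 + 2*(-⅔)²)) + 2158 = (-332 + (-51 + 2*(4/9))) + 2158 = (-332 + (-51 + 8/9)) + 2158 = (-332 - 451/9) + 2158 = -3439/9 + 2158 = 15983/9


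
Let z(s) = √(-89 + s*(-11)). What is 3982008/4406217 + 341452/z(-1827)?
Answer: 1327336/1468739 + 85363*√5002/2501 ≈ 2414.9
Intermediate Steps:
z(s) = √(-89 - 11*s)
3982008/4406217 + 341452/z(-1827) = 3982008/4406217 + 341452/(√(-89 - 11*(-1827))) = 3982008*(1/4406217) + 341452/(√(-89 + 20097)) = 1327336/1468739 + 341452/(√20008) = 1327336/1468739 + 341452/((2*√5002)) = 1327336/1468739 + 341452*(√5002/10004) = 1327336/1468739 + 85363*√5002/2501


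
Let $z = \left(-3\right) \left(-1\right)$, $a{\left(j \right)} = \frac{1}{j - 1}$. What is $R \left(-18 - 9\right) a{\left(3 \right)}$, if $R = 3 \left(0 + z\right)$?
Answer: $- \frac{243}{2} \approx -121.5$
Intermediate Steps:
$a{\left(j \right)} = \frac{1}{-1 + j}$
$z = 3$
$R = 9$ ($R = 3 \left(0 + 3\right) = 3 \cdot 3 = 9$)
$R \left(-18 - 9\right) a{\left(3 \right)} = \frac{9 \left(-18 - 9\right)}{-1 + 3} = \frac{9 \left(-27\right)}{2} = \left(-243\right) \frac{1}{2} = - \frac{243}{2}$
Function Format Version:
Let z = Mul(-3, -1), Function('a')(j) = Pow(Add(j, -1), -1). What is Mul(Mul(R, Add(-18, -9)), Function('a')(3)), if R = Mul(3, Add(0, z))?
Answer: Rational(-243, 2) ≈ -121.50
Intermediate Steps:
Function('a')(j) = Pow(Add(-1, j), -1)
z = 3
R = 9 (R = Mul(3, Add(0, 3)) = Mul(3, 3) = 9)
Mul(Mul(R, Add(-18, -9)), Function('a')(3)) = Mul(Mul(9, Add(-18, -9)), Pow(Add(-1, 3), -1)) = Mul(Mul(9, -27), Pow(2, -1)) = Mul(-243, Rational(1, 2)) = Rational(-243, 2)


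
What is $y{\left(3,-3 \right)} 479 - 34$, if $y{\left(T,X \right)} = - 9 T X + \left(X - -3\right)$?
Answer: $38765$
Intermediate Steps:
$y{\left(T,X \right)} = 3 + X - 9 T X$ ($y{\left(T,X \right)} = - 9 T X + \left(X + 3\right) = - 9 T X + \left(3 + X\right) = 3 + X - 9 T X$)
$y{\left(3,-3 \right)} 479 - 34 = \left(3 - 3 - 27 \left(-3\right)\right) 479 - 34 = \left(3 - 3 + 81\right) 479 - 34 = 81 \cdot 479 - 34 = 38799 - 34 = 38765$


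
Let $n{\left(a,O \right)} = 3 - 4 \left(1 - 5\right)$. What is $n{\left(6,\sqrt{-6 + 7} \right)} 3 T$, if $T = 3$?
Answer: $171$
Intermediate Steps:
$n{\left(a,O \right)} = 19$ ($n{\left(a,O \right)} = 3 - -16 = 3 + 16 = 19$)
$n{\left(6,\sqrt{-6 + 7} \right)} 3 T = 19 \cdot 3 \cdot 3 = 19 \cdot 9 = 171$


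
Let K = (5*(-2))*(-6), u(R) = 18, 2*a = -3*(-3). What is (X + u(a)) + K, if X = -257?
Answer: -179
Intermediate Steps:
a = 9/2 (a = (-3*(-3))/2 = (1/2)*9 = 9/2 ≈ 4.5000)
K = 60 (K = -10*(-6) = 60)
(X + u(a)) + K = (-257 + 18) + 60 = -239 + 60 = -179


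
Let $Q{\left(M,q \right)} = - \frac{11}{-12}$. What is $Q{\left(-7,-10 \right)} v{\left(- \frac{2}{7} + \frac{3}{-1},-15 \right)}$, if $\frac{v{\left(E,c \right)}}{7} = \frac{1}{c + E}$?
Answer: $- \frac{539}{1536} \approx -0.35091$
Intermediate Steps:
$Q{\left(M,q \right)} = \frac{11}{12}$ ($Q{\left(M,q \right)} = \left(-11\right) \left(- \frac{1}{12}\right) = \frac{11}{12}$)
$v{\left(E,c \right)} = \frac{7}{E + c}$ ($v{\left(E,c \right)} = \frac{7}{c + E} = \frac{7}{E + c}$)
$Q{\left(-7,-10 \right)} v{\left(- \frac{2}{7} + \frac{3}{-1},-15 \right)} = \frac{11 \frac{7}{\left(- \frac{2}{7} + \frac{3}{-1}\right) - 15}}{12} = \frac{11 \frac{7}{\left(\left(-2\right) \frac{1}{7} + 3 \left(-1\right)\right) - 15}}{12} = \frac{11 \frac{7}{\left(- \frac{2}{7} - 3\right) - 15}}{12} = \frac{11 \frac{7}{- \frac{23}{7} - 15}}{12} = \frac{11 \frac{7}{- \frac{128}{7}}}{12} = \frac{11 \cdot 7 \left(- \frac{7}{128}\right)}{12} = \frac{11}{12} \left(- \frac{49}{128}\right) = - \frac{539}{1536}$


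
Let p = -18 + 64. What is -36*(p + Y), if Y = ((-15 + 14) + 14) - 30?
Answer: -1044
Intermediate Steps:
Y = -17 (Y = (-1 + 14) - 30 = 13 - 30 = -17)
p = 46
-36*(p + Y) = -36*(46 - 17) = -36*29 = -1044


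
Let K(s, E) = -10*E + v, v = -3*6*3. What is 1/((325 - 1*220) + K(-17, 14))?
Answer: -1/89 ≈ -0.011236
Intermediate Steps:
v = -54 (v = -18*3 = -54)
K(s, E) = -54 - 10*E (K(s, E) = -10*E - 54 = -54 - 10*E)
1/((325 - 1*220) + K(-17, 14)) = 1/((325 - 1*220) + (-54 - 10*14)) = 1/((325 - 220) + (-54 - 140)) = 1/(105 - 194) = 1/(-89) = -1/89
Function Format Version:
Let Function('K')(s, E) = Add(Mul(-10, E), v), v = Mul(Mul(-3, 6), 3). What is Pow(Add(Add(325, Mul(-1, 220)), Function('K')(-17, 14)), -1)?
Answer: Rational(-1, 89) ≈ -0.011236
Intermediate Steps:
v = -54 (v = Mul(-18, 3) = -54)
Function('K')(s, E) = Add(-54, Mul(-10, E)) (Function('K')(s, E) = Add(Mul(-10, E), -54) = Add(-54, Mul(-10, E)))
Pow(Add(Add(325, Mul(-1, 220)), Function('K')(-17, 14)), -1) = Pow(Add(Add(325, Mul(-1, 220)), Add(-54, Mul(-10, 14))), -1) = Pow(Add(Add(325, -220), Add(-54, -140)), -1) = Pow(Add(105, -194), -1) = Pow(-89, -1) = Rational(-1, 89)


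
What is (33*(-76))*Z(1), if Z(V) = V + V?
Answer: -5016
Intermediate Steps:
Z(V) = 2*V
(33*(-76))*Z(1) = (33*(-76))*(2*1) = -2508*2 = -5016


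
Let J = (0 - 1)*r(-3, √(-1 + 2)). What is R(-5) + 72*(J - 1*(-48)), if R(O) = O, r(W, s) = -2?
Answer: 3595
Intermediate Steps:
J = 2 (J = (0 - 1)*(-2) = -1*(-2) = 2)
R(-5) + 72*(J - 1*(-48)) = -5 + 72*(2 - 1*(-48)) = -5 + 72*(2 + 48) = -5 + 72*50 = -5 + 3600 = 3595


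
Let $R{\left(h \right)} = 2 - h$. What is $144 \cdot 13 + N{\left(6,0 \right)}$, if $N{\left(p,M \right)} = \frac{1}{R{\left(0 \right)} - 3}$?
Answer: $1871$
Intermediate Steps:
$N{\left(p,M \right)} = -1$ ($N{\left(p,M \right)} = \frac{1}{\left(2 - 0\right) - 3} = \frac{1}{\left(2 + 0\right) - 3} = \frac{1}{2 - 3} = \frac{1}{-1} = -1$)
$144 \cdot 13 + N{\left(6,0 \right)} = 144 \cdot 13 - 1 = 1872 - 1 = 1871$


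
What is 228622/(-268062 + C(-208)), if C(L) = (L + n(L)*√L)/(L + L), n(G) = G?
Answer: -245139025012/287427871337 - 1828976*I*√13/287427871337 ≈ -0.85287 - 2.2943e-5*I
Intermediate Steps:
C(L) = (L + L^(3/2))/(2*L) (C(L) = (L + L*√L)/(L + L) = (L + L^(3/2))/((2*L)) = (L + L^(3/2))*(1/(2*L)) = (L + L^(3/2))/(2*L))
228622/(-268062 + C(-208)) = 228622/(-268062 + (½ + √(-208)/2)) = 228622/(-268062 + (½ + (4*I*√13)/2)) = 228622/(-268062 + (½ + 2*I*√13)) = 228622/(-536123/2 + 2*I*√13)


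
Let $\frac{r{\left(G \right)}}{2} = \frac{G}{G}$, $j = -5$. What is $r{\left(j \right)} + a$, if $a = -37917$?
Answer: $-37915$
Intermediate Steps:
$r{\left(G \right)} = 2$ ($r{\left(G \right)} = 2 \frac{G}{G} = 2 \cdot 1 = 2$)
$r{\left(j \right)} + a = 2 - 37917 = -37915$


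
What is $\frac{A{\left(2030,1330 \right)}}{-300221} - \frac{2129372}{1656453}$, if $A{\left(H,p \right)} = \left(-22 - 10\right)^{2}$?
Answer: $- \frac{640978399084}{497301976113} \approx -1.2889$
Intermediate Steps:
$A{\left(H,p \right)} = 1024$ ($A{\left(H,p \right)} = \left(-32\right)^{2} = 1024$)
$\frac{A{\left(2030,1330 \right)}}{-300221} - \frac{2129372}{1656453} = \frac{1024}{-300221} - \frac{2129372}{1656453} = 1024 \left(- \frac{1}{300221}\right) - \frac{2129372}{1656453} = - \frac{1024}{300221} - \frac{2129372}{1656453} = - \frac{640978399084}{497301976113}$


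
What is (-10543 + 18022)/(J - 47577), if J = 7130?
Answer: -7479/40447 ≈ -0.18491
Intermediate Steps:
(-10543 + 18022)/(J - 47577) = (-10543 + 18022)/(7130 - 47577) = 7479/(-40447) = 7479*(-1/40447) = -7479/40447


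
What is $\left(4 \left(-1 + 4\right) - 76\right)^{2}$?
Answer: $4096$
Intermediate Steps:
$\left(4 \left(-1 + 4\right) - 76\right)^{2} = \left(4 \cdot 3 - 76\right)^{2} = \left(12 - 76\right)^{2} = \left(-64\right)^{2} = 4096$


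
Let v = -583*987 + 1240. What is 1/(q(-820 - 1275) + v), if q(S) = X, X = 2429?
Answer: -1/571752 ≈ -1.7490e-6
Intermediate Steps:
q(S) = 2429
v = -574181 (v = -575421 + 1240 = -574181)
1/(q(-820 - 1275) + v) = 1/(2429 - 574181) = 1/(-571752) = -1/571752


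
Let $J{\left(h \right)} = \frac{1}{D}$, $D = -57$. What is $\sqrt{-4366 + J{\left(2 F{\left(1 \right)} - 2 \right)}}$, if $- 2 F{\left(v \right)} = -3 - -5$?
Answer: $\frac{i \sqrt{14185191}}{57} \approx 66.076 i$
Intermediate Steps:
$F{\left(v \right)} = -1$ ($F{\left(v \right)} = - \frac{-3 - -5}{2} = - \frac{-3 + 5}{2} = \left(- \frac{1}{2}\right) 2 = -1$)
$J{\left(h \right)} = - \frac{1}{57}$ ($J{\left(h \right)} = \frac{1}{-57} = - \frac{1}{57}$)
$\sqrt{-4366 + J{\left(2 F{\left(1 \right)} - 2 \right)}} = \sqrt{-4366 - \frac{1}{57}} = \sqrt{- \frac{248863}{57}} = \frac{i \sqrt{14185191}}{57}$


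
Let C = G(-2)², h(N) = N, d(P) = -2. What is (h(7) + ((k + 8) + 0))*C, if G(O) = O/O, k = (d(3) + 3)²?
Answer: 16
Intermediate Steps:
k = 1 (k = (-2 + 3)² = 1² = 1)
G(O) = 1
C = 1 (C = 1² = 1)
(h(7) + ((k + 8) + 0))*C = (7 + ((1 + 8) + 0))*1 = (7 + (9 + 0))*1 = (7 + 9)*1 = 16*1 = 16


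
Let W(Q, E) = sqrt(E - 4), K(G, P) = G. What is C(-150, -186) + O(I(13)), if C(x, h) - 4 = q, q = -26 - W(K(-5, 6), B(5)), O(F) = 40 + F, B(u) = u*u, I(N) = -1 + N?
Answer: 30 - sqrt(21) ≈ 25.417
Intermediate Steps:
B(u) = u**2
W(Q, E) = sqrt(-4 + E)
q = -26 - sqrt(21) (q = -26 - sqrt(-4 + 5**2) = -26 - sqrt(-4 + 25) = -26 - sqrt(21) ≈ -30.583)
C(x, h) = -22 - sqrt(21) (C(x, h) = 4 + (-26 - sqrt(21)) = -22 - sqrt(21))
C(-150, -186) + O(I(13)) = (-22 - sqrt(21)) + (40 + (-1 + 13)) = (-22 - sqrt(21)) + (40 + 12) = (-22 - sqrt(21)) + 52 = 30 - sqrt(21)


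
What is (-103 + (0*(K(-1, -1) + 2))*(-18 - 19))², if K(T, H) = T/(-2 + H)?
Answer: 10609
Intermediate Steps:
(-103 + (0*(K(-1, -1) + 2))*(-18 - 19))² = (-103 + (0*(-1/(-2 - 1) + 2))*(-18 - 19))² = (-103 + (0*(-1/(-3) + 2))*(-37))² = (-103 + (0*(-1*(-⅓) + 2))*(-37))² = (-103 + (0*(⅓ + 2))*(-37))² = (-103 + (0*(7/3))*(-37))² = (-103 + 0*(-37))² = (-103 + 0)² = (-103)² = 10609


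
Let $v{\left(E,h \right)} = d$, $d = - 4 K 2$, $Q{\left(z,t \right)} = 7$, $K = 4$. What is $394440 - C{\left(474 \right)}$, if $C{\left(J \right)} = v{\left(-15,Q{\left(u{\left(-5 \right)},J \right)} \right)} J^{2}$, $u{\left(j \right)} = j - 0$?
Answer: $7584072$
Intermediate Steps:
$u{\left(j \right)} = j$ ($u{\left(j \right)} = j + 0 = j$)
$d = -32$ ($d = \left(-4\right) 4 \cdot 2 = \left(-16\right) 2 = -32$)
$v{\left(E,h \right)} = -32$
$C{\left(J \right)} = - 32 J^{2}$
$394440 - C{\left(474 \right)} = 394440 - - 32 \cdot 474^{2} = 394440 - \left(-32\right) 224676 = 394440 - -7189632 = 394440 + 7189632 = 7584072$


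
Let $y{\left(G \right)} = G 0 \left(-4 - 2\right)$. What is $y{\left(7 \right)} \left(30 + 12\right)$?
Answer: $0$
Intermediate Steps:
$y{\left(G \right)} = 0$ ($y{\left(G \right)} = 0 \left(-6\right) = 0$)
$y{\left(7 \right)} \left(30 + 12\right) = 0 \left(30 + 12\right) = 0 \cdot 42 = 0$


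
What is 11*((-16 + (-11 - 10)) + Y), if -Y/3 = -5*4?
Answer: 253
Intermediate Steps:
Y = 60 (Y = -(-15)*4 = -3*(-20) = 60)
11*((-16 + (-11 - 10)) + Y) = 11*((-16 + (-11 - 10)) + 60) = 11*((-16 - 21) + 60) = 11*(-37 + 60) = 11*23 = 253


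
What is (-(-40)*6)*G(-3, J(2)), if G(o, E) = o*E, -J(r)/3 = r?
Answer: 4320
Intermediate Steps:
J(r) = -3*r
G(o, E) = E*o
(-(-40)*6)*G(-3, J(2)) = (-(-40)*6)*(-3*2*(-3)) = (-20*(-12))*(-6*(-3)) = 240*18 = 4320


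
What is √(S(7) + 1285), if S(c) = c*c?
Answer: √1334 ≈ 36.524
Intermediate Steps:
S(c) = c²
√(S(7) + 1285) = √(7² + 1285) = √(49 + 1285) = √1334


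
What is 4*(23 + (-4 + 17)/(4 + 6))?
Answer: 486/5 ≈ 97.200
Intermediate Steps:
4*(23 + (-4 + 17)/(4 + 6)) = 4*(23 + 13/10) = 4*(243/10) = 486/5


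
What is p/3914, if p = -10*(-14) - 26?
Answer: 3/103 ≈ 0.029126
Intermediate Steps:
p = 114 (p = 140 - 26 = 114)
p/3914 = 114/3914 = 114*(1/3914) = 3/103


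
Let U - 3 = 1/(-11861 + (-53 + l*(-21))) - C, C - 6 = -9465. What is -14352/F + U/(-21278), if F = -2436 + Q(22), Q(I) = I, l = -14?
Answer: 1641560817487/298431184520 ≈ 5.5006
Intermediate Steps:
C = -9459 (C = 6 - 9465 = -9459)
F = -2414 (F = -2436 + 22 = -2414)
U = 109948439/11620 (U = 3 + (1/(-11861 + (-53 - 14*(-21))) - 1*(-9459)) = 3 + (1/(-11861 + (-53 + 294)) + 9459) = 3 + (1/(-11861 + 241) + 9459) = 3 + (1/(-11620) + 9459) = 3 + (-1/11620 + 9459) = 3 + 109913579/11620 = 109948439/11620 ≈ 9462.0)
-14352/F + U/(-21278) = -14352/(-2414) + (109948439/11620)/(-21278) = -14352*(-1/2414) + (109948439/11620)*(-1/21278) = 7176/1207 - 109948439/247250360 = 1641560817487/298431184520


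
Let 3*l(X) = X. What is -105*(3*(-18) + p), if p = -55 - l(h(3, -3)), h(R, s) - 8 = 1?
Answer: 11760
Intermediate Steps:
h(R, s) = 9 (h(R, s) = 8 + 1 = 9)
l(X) = X/3
p = -58 (p = -55 - 9/3 = -55 - 1*3 = -55 - 3 = -58)
-105*(3*(-18) + p) = -105*(3*(-18) - 58) = -105*(-54 - 58) = -105*(-112) = 11760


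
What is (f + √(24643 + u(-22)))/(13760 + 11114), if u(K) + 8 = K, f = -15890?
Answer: -7945/12437 + √24613/24874 ≈ -0.63251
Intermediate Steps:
u(K) = -8 + K
(f + √(24643 + u(-22)))/(13760 + 11114) = (-15890 + √(24643 + (-8 - 22)))/(13760 + 11114) = (-15890 + √(24643 - 30))/24874 = (-15890 + √24613)*(1/24874) = -7945/12437 + √24613/24874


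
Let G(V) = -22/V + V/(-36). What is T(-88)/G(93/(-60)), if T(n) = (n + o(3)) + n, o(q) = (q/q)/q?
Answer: -3920880/317761 ≈ -12.339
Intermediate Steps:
o(q) = 1/q
G(V) = -22/V - V/36 (G(V) = -22/V + V*(-1/36) = -22/V - V/36)
T(n) = 1/3 + 2*n (T(n) = (n + 1/3) + n = (1/3 + n) + n = 1/3 + 2*n)
T(-88)/G(93/(-60)) = (1/3 + 2*(-88))/(-22/(93/(-60)) - 31/(12*(-60))) = (1/3 - 176)/(-22/(93*(-1/60)) - 31*(-1)/(12*60)) = -527/(3*(-22/(-31/20) - 1/36*(-31/20))) = -527/(3*(-22*(-20/31) + 31/720)) = -527/(3*(440/31 + 31/720)) = -527/(3*317761/22320) = -527/3*22320/317761 = -3920880/317761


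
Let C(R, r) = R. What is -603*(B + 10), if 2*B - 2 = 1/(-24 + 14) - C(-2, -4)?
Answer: -144117/20 ≈ -7205.9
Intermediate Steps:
B = 39/20 (B = 1 + (1/(-24 + 14) - 1*(-2))/2 = 1 + (1/(-10) + 2)/2 = 1 + (-⅒ + 2)/2 = 1 + (½)*(19/10) = 1 + 19/20 = 39/20 ≈ 1.9500)
-603*(B + 10) = -603*(39/20 + 10) = -603*239/20 = -144117/20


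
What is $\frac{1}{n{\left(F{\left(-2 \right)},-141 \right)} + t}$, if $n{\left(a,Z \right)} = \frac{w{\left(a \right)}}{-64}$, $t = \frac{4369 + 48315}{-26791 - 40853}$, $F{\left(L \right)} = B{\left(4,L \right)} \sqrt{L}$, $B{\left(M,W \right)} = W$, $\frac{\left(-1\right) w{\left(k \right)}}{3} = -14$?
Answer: $- \frac{541152}{776603} \approx -0.69682$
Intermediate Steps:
$w{\left(k \right)} = 42$ ($w{\left(k \right)} = \left(-3\right) \left(-14\right) = 42$)
$F{\left(L \right)} = L^{\frac{3}{2}}$ ($F{\left(L \right)} = L \sqrt{L} = L^{\frac{3}{2}}$)
$t = - \frac{13171}{16911}$ ($t = \frac{52684}{-67644} = 52684 \left(- \frac{1}{67644}\right) = - \frac{13171}{16911} \approx -0.77884$)
$n{\left(a,Z \right)} = - \frac{21}{32}$ ($n{\left(a,Z \right)} = \frac{42}{-64} = 42 \left(- \frac{1}{64}\right) = - \frac{21}{32}$)
$\frac{1}{n{\left(F{\left(-2 \right)},-141 \right)} + t} = \frac{1}{- \frac{21}{32} - \frac{13171}{16911}} = \frac{1}{- \frac{776603}{541152}} = - \frac{541152}{776603}$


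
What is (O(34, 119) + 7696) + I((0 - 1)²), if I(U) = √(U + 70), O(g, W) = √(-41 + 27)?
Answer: 7696 + √71 + I*√14 ≈ 7704.4 + 3.7417*I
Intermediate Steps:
O(g, W) = I*√14 (O(g, W) = √(-14) = I*√14)
I(U) = √(70 + U)
(O(34, 119) + 7696) + I((0 - 1)²) = (I*√14 + 7696) + √(70 + (0 - 1)²) = (7696 + I*√14) + √(70 + (-1)²) = (7696 + I*√14) + √(70 + 1) = (7696 + I*√14) + √71 = 7696 + √71 + I*√14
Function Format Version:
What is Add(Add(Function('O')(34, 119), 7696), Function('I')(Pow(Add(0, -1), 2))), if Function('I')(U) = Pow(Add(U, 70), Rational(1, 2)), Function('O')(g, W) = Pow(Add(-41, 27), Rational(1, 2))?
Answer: Add(7696, Pow(71, Rational(1, 2)), Mul(I, Pow(14, Rational(1, 2)))) ≈ Add(7704.4, Mul(3.7417, I))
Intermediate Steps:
Function('O')(g, W) = Mul(I, Pow(14, Rational(1, 2))) (Function('O')(g, W) = Pow(-14, Rational(1, 2)) = Mul(I, Pow(14, Rational(1, 2))))
Function('I')(U) = Pow(Add(70, U), Rational(1, 2))
Add(Add(Function('O')(34, 119), 7696), Function('I')(Pow(Add(0, -1), 2))) = Add(Add(Mul(I, Pow(14, Rational(1, 2))), 7696), Pow(Add(70, Pow(Add(0, -1), 2)), Rational(1, 2))) = Add(Add(7696, Mul(I, Pow(14, Rational(1, 2)))), Pow(Add(70, Pow(-1, 2)), Rational(1, 2))) = Add(Add(7696, Mul(I, Pow(14, Rational(1, 2)))), Pow(Add(70, 1), Rational(1, 2))) = Add(Add(7696, Mul(I, Pow(14, Rational(1, 2)))), Pow(71, Rational(1, 2))) = Add(7696, Pow(71, Rational(1, 2)), Mul(I, Pow(14, Rational(1, 2))))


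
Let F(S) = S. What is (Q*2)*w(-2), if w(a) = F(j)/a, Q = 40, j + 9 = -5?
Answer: 560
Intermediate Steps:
j = -14 (j = -9 - 5 = -14)
w(a) = -14/a
(Q*2)*w(-2) = (40*2)*(-14/(-2)) = 80*(-14*(-1/2)) = 80*7 = 560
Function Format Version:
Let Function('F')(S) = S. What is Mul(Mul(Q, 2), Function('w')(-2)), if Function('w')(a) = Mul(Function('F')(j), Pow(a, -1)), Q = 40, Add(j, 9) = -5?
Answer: 560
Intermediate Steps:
j = -14 (j = Add(-9, -5) = -14)
Function('w')(a) = Mul(-14, Pow(a, -1))
Mul(Mul(Q, 2), Function('w')(-2)) = Mul(Mul(40, 2), Mul(-14, Pow(-2, -1))) = Mul(80, Mul(-14, Rational(-1, 2))) = Mul(80, 7) = 560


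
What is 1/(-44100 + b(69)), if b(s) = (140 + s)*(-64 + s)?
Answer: -1/43055 ≈ -2.3226e-5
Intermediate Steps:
b(s) = (-64 + s)*(140 + s)
1/(-44100 + b(69)) = 1/(-44100 + (-8960 + 69² + 76*69)) = 1/(-44100 + (-8960 + 4761 + 5244)) = 1/(-44100 + 1045) = 1/(-43055) = -1/43055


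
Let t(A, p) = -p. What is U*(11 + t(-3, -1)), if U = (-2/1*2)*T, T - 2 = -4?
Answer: 96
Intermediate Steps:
T = -2 (T = 2 - 4 = -2)
U = 8 (U = (-2/1*2)*(-2) = (-2*1*2)*(-2) = -2*2*(-2) = -4*(-2) = 8)
U*(11 + t(-3, -1)) = 8*(11 - 1*(-1)) = 8*(11 + 1) = 8*12 = 96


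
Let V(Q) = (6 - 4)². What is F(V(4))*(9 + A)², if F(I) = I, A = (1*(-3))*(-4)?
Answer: 1764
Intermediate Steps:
A = 12 (A = -3*(-4) = 12)
V(Q) = 4 (V(Q) = 2² = 4)
F(V(4))*(9 + A)² = 4*(9 + 12)² = 4*21² = 4*441 = 1764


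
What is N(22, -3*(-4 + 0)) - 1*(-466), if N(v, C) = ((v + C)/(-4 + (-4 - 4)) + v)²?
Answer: 30001/36 ≈ 833.36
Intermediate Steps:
N(v, C) = (-C/12 + 11*v/12)² (N(v, C) = ((C + v)/(-4 - 8) + v)² = ((C + v)/(-12) + v)² = ((C + v)*(-1/12) + v)² = ((-C/12 - v/12) + v)² = (-C/12 + 11*v/12)²)
N(22, -3*(-4 + 0)) - 1*(-466) = (-3*(-4 + 0) - 11*22)²/144 - 1*(-466) = (-3*(-4) - 242)²/144 + 466 = (12 - 242)²/144 + 466 = (1/144)*(-230)² + 466 = (1/144)*52900 + 466 = 13225/36 + 466 = 30001/36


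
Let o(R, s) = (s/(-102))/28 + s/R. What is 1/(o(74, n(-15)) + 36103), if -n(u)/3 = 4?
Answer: 8806/317921627 ≈ 2.7699e-5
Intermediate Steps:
n(u) = -12 (n(u) = -3*4 = -12)
o(R, s) = -s/2856 + s/R (o(R, s) = (s*(-1/102))*(1/28) + s/R = -s/102*(1/28) + s/R = -s/2856 + s/R)
1/(o(74, n(-15)) + 36103) = 1/((-1/2856*(-12) - 12/74) + 36103) = 1/((1/238 - 12*1/74) + 36103) = 1/((1/238 - 6/37) + 36103) = 1/(-1391/8806 + 36103) = 1/(317921627/8806) = 8806/317921627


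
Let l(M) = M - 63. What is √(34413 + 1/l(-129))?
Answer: √19821885/24 ≈ 185.51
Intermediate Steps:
l(M) = -63 + M
√(34413 + 1/l(-129)) = √(34413 + 1/(-63 - 129)) = √(34413 + 1/(-192)) = √(34413 - 1/192) = √(6607295/192) = √19821885/24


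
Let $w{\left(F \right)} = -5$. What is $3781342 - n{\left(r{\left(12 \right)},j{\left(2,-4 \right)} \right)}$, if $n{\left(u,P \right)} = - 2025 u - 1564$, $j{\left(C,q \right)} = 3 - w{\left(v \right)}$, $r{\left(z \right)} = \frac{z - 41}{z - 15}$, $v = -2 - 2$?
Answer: $3802481$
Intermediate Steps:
$v = -4$ ($v = -2 - 2 = -4$)
$r{\left(z \right)} = \frac{-41 + z}{-15 + z}$
$j{\left(C,q \right)} = 8$ ($j{\left(C,q \right)} = 3 - -5 = 3 + 5 = 8$)
$n{\left(u,P \right)} = -1564 - 2025 u$
$3781342 - n{\left(r{\left(12 \right)},j{\left(2,-4 \right)} \right)} = 3781342 - \left(-1564 - 2025 \frac{-41 + 12}{-15 + 12}\right) = 3781342 - \left(-1564 - 2025 \frac{1}{-3} \left(-29\right)\right) = 3781342 - \left(-1564 - 2025 \left(\left(- \frac{1}{3}\right) \left(-29\right)\right)\right) = 3781342 - \left(-1564 - 19575\right) = 3781342 - -21139 = 3781342 + 21139 = 3802481$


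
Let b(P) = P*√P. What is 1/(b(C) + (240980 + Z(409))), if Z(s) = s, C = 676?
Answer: 1/258965 ≈ 3.8615e-6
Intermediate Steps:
b(P) = P^(3/2)
1/(b(C) + (240980 + Z(409))) = 1/(676^(3/2) + (240980 + 409)) = 1/(17576 + 241389) = 1/258965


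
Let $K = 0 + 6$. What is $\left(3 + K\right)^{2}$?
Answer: $81$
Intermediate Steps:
$K = 6$
$\left(3 + K\right)^{2} = \left(3 + 6\right)^{2} = 9^{2} = 81$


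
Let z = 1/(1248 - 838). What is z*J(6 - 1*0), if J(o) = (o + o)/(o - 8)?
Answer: -3/205 ≈ -0.014634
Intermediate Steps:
J(o) = 2*o/(-8 + o) (J(o) = (2*o)/(-8 + o) = 2*o/(-8 + o))
z = 1/410 ≈ 0.0024390
z*J(6 - 1*0) = (2*(6 - 1*0)/(-8 + (6 - 1*0)))/410 = (2*(6 + 0)/(-8 + (6 + 0)))/410 = (2*6/(-8 + 6))/410 = (2*6/(-2))/410 = (2*6*(-½))/410 = (1/410)*(-6) = -3/205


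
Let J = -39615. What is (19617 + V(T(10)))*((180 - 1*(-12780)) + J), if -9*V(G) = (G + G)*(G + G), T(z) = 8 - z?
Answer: -1568531245/3 ≈ -5.2284e+8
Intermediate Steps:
V(G) = -4*G²/9 (V(G) = -(G + G)*(G + G)/9 = -2*G*2*G/9 = -4*G²/9)
(19617 + V(T(10)))*((180 - 1*(-12780)) + J) = (19617 - 4*(8 - 1*10)²/9)*((180 - 1*(-12780)) - 39615) = (19617 - 4*(8 - 10)²/9)*((180 + 12780) - 39615) = (19617 - 4/9*(-2)²)*(12960 - 39615) = (19617 - 4/9*4)*(-26655) = (19617 - 16/9)*(-26655) = (176537/9)*(-26655) = -1568531245/3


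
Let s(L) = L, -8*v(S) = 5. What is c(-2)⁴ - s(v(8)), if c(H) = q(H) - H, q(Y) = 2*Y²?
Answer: 80005/8 ≈ 10001.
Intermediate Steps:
v(S) = -5/8 (v(S) = -⅛*5 = -5/8)
c(H) = -H + 2*H² (c(H) = 2*H² - H = -H + 2*H²)
c(-2)⁴ - s(v(8)) = (-2*(-1 + 2*(-2)))⁴ - 1*(-5/8) = (-2*(-1 - 4))⁴ + 5/8 = (-2*(-5))⁴ + 5/8 = 10⁴ + 5/8 = 10000 + 5/8 = 80005/8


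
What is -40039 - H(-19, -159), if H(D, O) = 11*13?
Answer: -40182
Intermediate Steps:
H(D, O) = 143
-40039 - H(-19, -159) = -40039 - 1*143 = -40039 - 143 = -40182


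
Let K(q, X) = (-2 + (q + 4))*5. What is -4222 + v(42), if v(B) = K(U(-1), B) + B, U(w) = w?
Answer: -4175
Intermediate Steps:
K(q, X) = 10 + 5*q (K(q, X) = (-2 + (4 + q))*5 = (2 + q)*5 = 10 + 5*q)
v(B) = 5 + B (v(B) = (10 + 5*(-1)) + B = (10 - 5) + B = 5 + B)
-4222 + v(42) = -4222 + (5 + 42) = -4222 + 47 = -4175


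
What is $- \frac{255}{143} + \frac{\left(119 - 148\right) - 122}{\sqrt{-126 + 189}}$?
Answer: $- \frac{255}{143} - \frac{151 \sqrt{7}}{21} \approx -20.807$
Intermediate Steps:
$- \frac{255}{143} + \frac{\left(119 - 148\right) - 122}{\sqrt{-126 + 189}} = \left(-255\right) \frac{1}{143} + \frac{-29 - 122}{\sqrt{63}} = - \frac{255}{143} - \frac{151}{3 \sqrt{7}} = - \frac{255}{143} - 151 \frac{\sqrt{7}}{21} = - \frac{255}{143} - \frac{151 \sqrt{7}}{21}$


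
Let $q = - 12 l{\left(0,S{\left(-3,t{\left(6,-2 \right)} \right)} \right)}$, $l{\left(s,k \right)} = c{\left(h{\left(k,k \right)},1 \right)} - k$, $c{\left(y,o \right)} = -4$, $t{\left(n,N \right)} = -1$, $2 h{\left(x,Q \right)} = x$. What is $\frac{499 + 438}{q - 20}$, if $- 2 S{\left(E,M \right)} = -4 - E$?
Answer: $\frac{937}{34} \approx 27.559$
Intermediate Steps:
$h{\left(x,Q \right)} = \frac{x}{2}$
$S{\left(E,M \right)} = 2 + \frac{E}{2}$ ($S{\left(E,M \right)} = - \frac{-4 - E}{2} = 2 + \frac{E}{2}$)
$l{\left(s,k \right)} = -4 - k$
$q = 54$ ($q = - 12 \left(-4 - \left(2 + \frac{1}{2} \left(-3\right)\right)\right) = - 12 \left(-4 - \left(2 - \frac{3}{2}\right)\right) = - 12 \left(-4 - \frac{1}{2}\right) = \left(-12\right) \left(- \frac{9}{2}\right) = 54$)
$\frac{499 + 438}{q - 20} = \frac{499 + 438}{54 - 20} = \frac{937}{54 - 20} = \frac{937}{34}$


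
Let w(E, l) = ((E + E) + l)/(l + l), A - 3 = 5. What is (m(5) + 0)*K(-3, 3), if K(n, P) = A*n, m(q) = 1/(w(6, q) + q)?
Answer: -240/67 ≈ -3.5821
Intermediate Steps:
A = 8 (A = 3 + 5 = 8)
w(E, l) = (l + 2*E)/(2*l) (w(E, l) = (2*E + l)/((2*l)) = (l + 2*E)*(1/(2*l)) = (l + 2*E)/(2*l))
m(q) = 1/(q + (6 + q/2)/q) (m(q) = 1/((6 + q/2)/q + q) = 1/(q + (6 + q/2)/q))
K(n, P) = 8*n
(m(5) + 0)*K(-3, 3) = (2*5/(12 + 5 + 2*5²) + 0)*(8*(-3)) = (2*5/(12 + 5 + 2*25) + 0)*(-24) = (2*5/(12 + 5 + 50) + 0)*(-24) = (2*5/67 + 0)*(-24) = (2*5*(1/67) + 0)*(-24) = (10/67 + 0)*(-24) = (10/67)*(-24) = -240/67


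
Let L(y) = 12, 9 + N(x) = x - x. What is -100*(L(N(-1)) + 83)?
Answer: -9500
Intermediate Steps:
N(x) = -9 (N(x) = -9 + (x - x) = -9 + 0 = -9)
-100*(L(N(-1)) + 83) = -100*(12 + 83) = -100*95 = -9500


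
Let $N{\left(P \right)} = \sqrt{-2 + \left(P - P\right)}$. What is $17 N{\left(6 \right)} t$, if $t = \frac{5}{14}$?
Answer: $\frac{85 i \sqrt{2}}{14} \approx 8.5863 i$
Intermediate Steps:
$N{\left(P \right)} = i \sqrt{2}$ ($N{\left(P \right)} = \sqrt{-2 + 0} = \sqrt{-2} = i \sqrt{2}$)
$t = \frac{5}{14}$ ($t = 5 \cdot \frac{1}{14} = \frac{5}{14} \approx 0.35714$)
$17 N{\left(6 \right)} t = 17 i \sqrt{2} \cdot \frac{5}{14} = \frac{85 i \sqrt{2}}{14}$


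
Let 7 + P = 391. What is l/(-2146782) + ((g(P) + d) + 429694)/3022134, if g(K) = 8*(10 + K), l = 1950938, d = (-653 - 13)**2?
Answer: -30413272904/49150476309 ≈ -0.61878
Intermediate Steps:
P = 384 (P = -7 + 391 = 384)
d = 443556 (d = (-666)**2 = 443556)
g(K) = 80 + 8*K
l/(-2146782) + ((g(P) + d) + 429694)/3022134 = 1950938/(-2146782) + (((80 + 8*384) + 443556) + 429694)/3022134 = 1950938*(-1/2146782) + (((80 + 3072) + 443556) + 429694)*(1/3022134) = -88679/97581 + ((3152 + 443556) + 429694)*(1/3022134) = -88679/97581 + (446708 + 429694)*(1/3022134) = -88679/97581 + 876402*(1/3022134) = -88679/97581 + 146067/503689 = -30413272904/49150476309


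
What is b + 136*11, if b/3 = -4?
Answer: 1484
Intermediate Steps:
b = -12 (b = 3*(-4) = -12)
b + 136*11 = -12 + 136*11 = -12 + 1496 = 1484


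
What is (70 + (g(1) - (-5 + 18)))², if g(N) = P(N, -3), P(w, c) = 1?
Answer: 3364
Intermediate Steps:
g(N) = 1
(70 + (g(1) - (-5 + 18)))² = (70 + (1 - (-5 + 18)))² = (70 + (1 - 1*13))² = (70 + (1 - 13))² = (70 - 12)² = 58² = 3364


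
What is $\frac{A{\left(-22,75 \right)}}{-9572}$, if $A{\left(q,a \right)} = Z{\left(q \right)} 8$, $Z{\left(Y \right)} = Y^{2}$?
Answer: $- \frac{968}{2393} \approx -0.40451$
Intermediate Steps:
$A{\left(q,a \right)} = 8 q^{2}$ ($A{\left(q,a \right)} = q^{2} \cdot 8 = 8 q^{2}$)
$\frac{A{\left(-22,75 \right)}}{-9572} = \frac{8 \left(-22\right)^{2}}{-9572} = 8 \cdot 484 \left(- \frac{1}{9572}\right) = 3872 \left(- \frac{1}{9572}\right) = - \frac{968}{2393}$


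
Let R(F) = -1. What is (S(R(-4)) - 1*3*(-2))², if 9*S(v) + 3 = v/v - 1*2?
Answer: 2500/81 ≈ 30.864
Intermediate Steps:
S(v) = -4/9 (S(v) = -⅓ + (v/v - 1*2)/9 = -⅓ + (1 - 2)/9 = -⅓ + (⅑)*(-1) = -⅓ - ⅑ = -4/9)
(S(R(-4)) - 1*3*(-2))² = (-4/9 - 1*3*(-2))² = (-4/9 - 3*(-2))² = (-4/9 + 6)² = (50/9)² = 2500/81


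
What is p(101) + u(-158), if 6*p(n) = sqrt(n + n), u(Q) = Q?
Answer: -158 + sqrt(202)/6 ≈ -155.63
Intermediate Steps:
p(n) = sqrt(2)*sqrt(n)/6 (p(n) = sqrt(n + n)/6 = sqrt(2*n)/6 = (sqrt(2)*sqrt(n))/6 = sqrt(2)*sqrt(n)/6)
p(101) + u(-158) = sqrt(2)*sqrt(101)/6 - 158 = sqrt(202)/6 - 158 = -158 + sqrt(202)/6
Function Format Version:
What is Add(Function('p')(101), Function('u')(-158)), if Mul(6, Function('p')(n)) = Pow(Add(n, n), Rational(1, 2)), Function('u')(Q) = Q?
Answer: Add(-158, Mul(Rational(1, 6), Pow(202, Rational(1, 2)))) ≈ -155.63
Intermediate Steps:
Function('p')(n) = Mul(Rational(1, 6), Pow(2, Rational(1, 2)), Pow(n, Rational(1, 2))) (Function('p')(n) = Mul(Rational(1, 6), Pow(Add(n, n), Rational(1, 2))) = Mul(Rational(1, 6), Pow(Mul(2, n), Rational(1, 2))) = Mul(Rational(1, 6), Mul(Pow(2, Rational(1, 2)), Pow(n, Rational(1, 2)))) = Mul(Rational(1, 6), Pow(2, Rational(1, 2)), Pow(n, Rational(1, 2))))
Add(Function('p')(101), Function('u')(-158)) = Add(Mul(Rational(1, 6), Pow(2, Rational(1, 2)), Pow(101, Rational(1, 2))), -158) = Add(Mul(Rational(1, 6), Pow(202, Rational(1, 2))), -158) = Add(-158, Mul(Rational(1, 6), Pow(202, Rational(1, 2))))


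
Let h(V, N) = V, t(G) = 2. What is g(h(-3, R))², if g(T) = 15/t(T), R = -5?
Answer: 225/4 ≈ 56.250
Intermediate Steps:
g(T) = 15/2
g(h(-3, R))² = (15/2)² = 225/4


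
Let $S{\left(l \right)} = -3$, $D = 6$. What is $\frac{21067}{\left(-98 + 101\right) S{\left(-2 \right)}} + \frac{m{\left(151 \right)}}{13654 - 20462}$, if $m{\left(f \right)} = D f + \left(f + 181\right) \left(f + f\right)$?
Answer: $- \frac{72167333}{30636} \approx -2355.6$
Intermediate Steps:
$m{\left(f \right)} = 6 f + 2 f \left(181 + f\right)$ ($m{\left(f \right)} = 6 f + \left(f + 181\right) \left(f + f\right) = 6 f + \left(181 + f\right) 2 f = 6 f + 2 f \left(181 + f\right)$)
$\frac{21067}{\left(-98 + 101\right) S{\left(-2 \right)}} + \frac{m{\left(151 \right)}}{13654 - 20462} = \frac{21067}{\left(-98 + 101\right) \left(-3\right)} + \frac{2 \cdot 151 \left(184 + 151\right)}{13654 - 20462} = \frac{21067}{3 \left(-3\right)} + \frac{2 \cdot 151 \cdot 335}{-6808} = \frac{21067}{-9} + 101170 \left(- \frac{1}{6808}\right) = 21067 \left(- \frac{1}{9}\right) - \frac{50585}{3404} = - \frac{21067}{9} - \frac{50585}{3404} = - \frac{72167333}{30636}$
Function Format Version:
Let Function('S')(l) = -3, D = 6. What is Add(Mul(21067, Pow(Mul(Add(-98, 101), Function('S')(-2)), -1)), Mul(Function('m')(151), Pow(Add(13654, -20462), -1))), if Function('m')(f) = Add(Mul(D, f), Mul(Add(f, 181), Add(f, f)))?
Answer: Rational(-72167333, 30636) ≈ -2355.6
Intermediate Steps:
Function('m')(f) = Add(Mul(6, f), Mul(2, f, Add(181, f))) (Function('m')(f) = Add(Mul(6, f), Mul(Add(f, 181), Add(f, f))) = Add(Mul(6, f), Mul(Add(181, f), Mul(2, f))) = Add(Mul(6, f), Mul(2, f, Add(181, f))))
Add(Mul(21067, Pow(Mul(Add(-98, 101), Function('S')(-2)), -1)), Mul(Function('m')(151), Pow(Add(13654, -20462), -1))) = Add(Mul(21067, Pow(Mul(Add(-98, 101), -3), -1)), Mul(Mul(2, 151, Add(184, 151)), Pow(Add(13654, -20462), -1))) = Add(Mul(21067, Pow(Mul(3, -3), -1)), Mul(Mul(2, 151, 335), Pow(-6808, -1))) = Add(Mul(21067, Pow(-9, -1)), Mul(101170, Rational(-1, 6808))) = Add(Mul(21067, Rational(-1, 9)), Rational(-50585, 3404)) = Add(Rational(-21067, 9), Rational(-50585, 3404)) = Rational(-72167333, 30636)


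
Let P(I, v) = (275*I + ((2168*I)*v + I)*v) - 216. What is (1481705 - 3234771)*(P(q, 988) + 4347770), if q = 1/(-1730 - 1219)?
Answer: -18765967232372206/2949 ≈ -6.3635e+12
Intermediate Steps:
q = -1/2949 (q = 1/(-2949) = -1/2949 ≈ -0.00033910)
P(I, v) = -216 + 275*I + v*(I + 2168*I*v) (P(I, v) = (275*I + (2168*I*v + I)*v) - 216 = (275*I + (I + 2168*I*v)*v) - 216 = (275*I + v*(I + 2168*I*v)) - 216 = -216 + 275*I + v*(I + 2168*I*v))
(1481705 - 3234771)*(P(q, 988) + 4347770) = (1481705 - 3234771)*((-216 + 275*(-1/2949) - 1/2949*988 + 2168*(-1/2949)*988²) + 4347770) = -1753066*((-216 - 275/2949 - 988/2949 + 2168*(-1/2949)*976144) + 4347770) = -1753066*((-216 - 275/2949 - 988/2949 - 2116280192/2949) + 4347770) = -1753066*(-2116918439/2949 + 4347770) = -1753066*10704655291/2949 = -18765967232372206/2949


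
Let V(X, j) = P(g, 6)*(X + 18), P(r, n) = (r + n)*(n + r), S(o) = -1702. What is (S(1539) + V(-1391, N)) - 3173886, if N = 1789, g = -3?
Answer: -3187945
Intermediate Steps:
P(r, n) = (n + r)**2 (P(r, n) = (n + r)*(n + r) = (n + r)**2)
V(X, j) = 162 + 9*X (V(X, j) = (6 - 3)**2*(X + 18) = 3**2*(18 + X) = 9*(18 + X) = 162 + 9*X)
(S(1539) + V(-1391, N)) - 3173886 = (-1702 + (162 + 9*(-1391))) - 3173886 = (-1702 + (162 - 12519)) - 3173886 = (-1702 - 12357) - 3173886 = -14059 - 3173886 = -3187945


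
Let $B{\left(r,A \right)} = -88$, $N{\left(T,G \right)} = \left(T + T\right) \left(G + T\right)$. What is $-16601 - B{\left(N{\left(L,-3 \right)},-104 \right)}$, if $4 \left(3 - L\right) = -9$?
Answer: $-16513$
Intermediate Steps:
$L = \frac{21}{4}$ ($L = 3 - - \frac{9}{4} = 3 + \frac{9}{4} = \frac{21}{4} \approx 5.25$)
$N{\left(T,G \right)} = 2 T \left(G + T\right)$
$-16601 - B{\left(N{\left(L,-3 \right)},-104 \right)} = -16601 - -88 = -16601 + 88 = -16513$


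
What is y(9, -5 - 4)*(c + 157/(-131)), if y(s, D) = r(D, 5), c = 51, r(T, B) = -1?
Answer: -6524/131 ≈ -49.802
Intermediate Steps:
y(s, D) = -1
y(9, -5 - 4)*(c + 157/(-131)) = -(51 + 157/(-131)) = -(51 + 157*(-1/131)) = -(51 - 157/131) = -1*6524/131 = -6524/131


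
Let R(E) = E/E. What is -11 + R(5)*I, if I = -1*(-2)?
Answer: -9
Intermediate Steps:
I = 2
R(E) = 1
-11 + R(5)*I = -11 + 1*2 = -11 + 2 = -9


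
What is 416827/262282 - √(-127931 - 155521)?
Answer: 416827/262282 - 2*I*√70863 ≈ 1.5892 - 532.4*I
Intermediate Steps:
416827/262282 - √(-127931 - 155521) = 416827*(1/262282) - √(-283452) = 416827/262282 - 2*I*√70863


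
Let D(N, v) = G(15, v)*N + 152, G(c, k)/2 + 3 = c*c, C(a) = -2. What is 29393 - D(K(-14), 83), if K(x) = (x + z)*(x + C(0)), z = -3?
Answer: -91527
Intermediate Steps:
G(c, k) = -6 + 2*c² (G(c, k) = -6 + 2*(c*c) = -6 + 2*c²)
K(x) = (-3 + x)*(-2 + x) (K(x) = (x - 3)*(x - 2) = (-3 + x)*(-2 + x))
D(N, v) = 152 + 444*N (D(N, v) = (-6 + 2*15²)*N + 152 = (-6 + 2*225)*N + 152 = (-6 + 450)*N + 152 = 444*N + 152 = 152 + 444*N)
29393 - D(K(-14), 83) = 29393 - (152 + 444*(6 + (-14)² - 5*(-14))) = 29393 - (152 + 444*(6 + 196 + 70)) = 29393 - (152 + 444*272) = 29393 - (152 + 120768) = 29393 - 1*120920 = 29393 - 120920 = -91527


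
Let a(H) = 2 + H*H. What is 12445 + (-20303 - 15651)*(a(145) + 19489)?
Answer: -1456699819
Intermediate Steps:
a(H) = 2 + H²
12445 + (-20303 - 15651)*(a(145) + 19489) = 12445 + (-20303 - 15651)*((2 + 145²) + 19489) = 12445 - 35954*((2 + 21025) + 19489) = 12445 - 35954*(21027 + 19489) = 12445 - 35954*40516 = 12445 - 1456712264 = -1456699819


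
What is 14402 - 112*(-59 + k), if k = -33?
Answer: 24706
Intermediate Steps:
14402 - 112*(-59 + k) = 14402 - 112*(-59 - 33) = 14402 - 112*(-92) = 14402 + 10304 = 24706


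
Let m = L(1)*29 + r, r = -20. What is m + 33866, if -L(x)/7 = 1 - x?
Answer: 33846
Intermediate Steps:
L(x) = -7 + 7*x (L(x) = -7*(1 - x) = -7 + 7*x)
m = -20 (m = (-7 + 7*1)*29 - 20 = (-7 + 7)*29 - 20 = 0*29 - 20 = 0 - 20 = -20)
m + 33866 = -20 + 33866 = 33846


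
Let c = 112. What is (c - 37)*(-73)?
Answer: -5475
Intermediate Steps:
(c - 37)*(-73) = (112 - 37)*(-73) = 75*(-73) = -5475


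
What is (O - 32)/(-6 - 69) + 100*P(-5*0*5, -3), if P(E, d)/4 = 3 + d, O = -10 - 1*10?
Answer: 52/75 ≈ 0.69333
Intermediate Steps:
O = -20 (O = -10 - 10 = -20)
P(E, d) = 12 + 4*d (P(E, d) = 4*(3 + d) = 12 + 4*d)
(O - 32)/(-6 - 69) + 100*P(-5*0*5, -3) = (-20 - 32)/(-6 - 69) + 100*(12 + 4*(-3)) = -52/(-75) + 100*(12 - 12) = -52*(-1/75) + 100*0 = 52/75 + 0 = 52/75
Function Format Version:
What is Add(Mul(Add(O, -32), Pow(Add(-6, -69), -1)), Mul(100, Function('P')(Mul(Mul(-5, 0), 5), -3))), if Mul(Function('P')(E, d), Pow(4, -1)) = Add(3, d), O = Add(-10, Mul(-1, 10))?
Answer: Rational(52, 75) ≈ 0.69333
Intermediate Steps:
O = -20 (O = Add(-10, -10) = -20)
Function('P')(E, d) = Add(12, Mul(4, d)) (Function('P')(E, d) = Mul(4, Add(3, d)) = Add(12, Mul(4, d)))
Add(Mul(Add(O, -32), Pow(Add(-6, -69), -1)), Mul(100, Function('P')(Mul(Mul(-5, 0), 5), -3))) = Add(Mul(Add(-20, -32), Pow(Add(-6, -69), -1)), Mul(100, Add(12, Mul(4, -3)))) = Add(Mul(-52, Pow(-75, -1)), Mul(100, Add(12, -12))) = Add(Mul(-52, Rational(-1, 75)), Mul(100, 0)) = Add(Rational(52, 75), 0) = Rational(52, 75)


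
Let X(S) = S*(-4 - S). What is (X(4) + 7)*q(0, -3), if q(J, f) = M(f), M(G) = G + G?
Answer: 150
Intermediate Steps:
M(G) = 2*G
q(J, f) = 2*f
(X(4) + 7)*q(0, -3) = (-1*4*(4 + 4) + 7)*(2*(-3)) = (-1*4*8 + 7)*(-6) = (-32 + 7)*(-6) = -25*(-6) = 150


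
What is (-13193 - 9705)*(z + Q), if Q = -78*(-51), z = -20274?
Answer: 373145808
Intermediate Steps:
Q = 3978
(-13193 - 9705)*(z + Q) = (-13193 - 9705)*(-20274 + 3978) = -22898*(-16296) = 373145808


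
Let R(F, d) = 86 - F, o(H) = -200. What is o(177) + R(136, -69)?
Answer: -250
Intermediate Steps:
o(177) + R(136, -69) = -200 + (86 - 1*136) = -200 + (86 - 136) = -200 - 50 = -250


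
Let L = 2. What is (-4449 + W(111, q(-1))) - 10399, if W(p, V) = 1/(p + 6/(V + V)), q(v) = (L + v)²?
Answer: -1692671/114 ≈ -14848.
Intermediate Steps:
q(v) = (2 + v)²
W(p, V) = 1/(p + 3/V) (W(p, V) = 1/(p + 6/((2*V))) = 1/(p + 6*(1/(2*V))) = 1/(p + 3/V))
(-4449 + W(111, q(-1))) - 10399 = (-4449 + (2 - 1)²/(3 + (2 - 1)²*111)) - 10399 = (-4449 + 1²/(3 + 1²*111)) - 10399 = (-4449 + 1/(3 + 1*111)) - 10399 = (-4449 + 1/(3 + 111)) - 10399 = (-4449 + 1/114) - 10399 = -507185/114 - 10399 = -1692671/114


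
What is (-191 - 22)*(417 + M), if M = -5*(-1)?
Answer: -89886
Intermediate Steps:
M = 5
(-191 - 22)*(417 + M) = (-191 - 22)*(417 + 5) = -213*422 = -89886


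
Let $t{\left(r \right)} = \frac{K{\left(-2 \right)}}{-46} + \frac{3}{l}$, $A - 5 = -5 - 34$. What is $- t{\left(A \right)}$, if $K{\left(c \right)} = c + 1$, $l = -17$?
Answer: $\frac{121}{782} \approx 0.15473$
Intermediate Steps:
$A = -34$ ($A = 5 - 39 = -34$)
$K{\left(c \right)} = 1 + c$
$t{\left(r \right)} = - \frac{121}{782}$ ($t{\left(r \right)} = \frac{1 - 2}{-46} + \frac{3}{-17} = \left(-1\right) \left(- \frac{1}{46}\right) + 3 \left(- \frac{1}{17}\right) = \frac{1}{46} - \frac{3}{17} = - \frac{121}{782}$)
$- t{\left(A \right)} = \left(-1\right) \left(- \frac{121}{782}\right) = \frac{121}{782}$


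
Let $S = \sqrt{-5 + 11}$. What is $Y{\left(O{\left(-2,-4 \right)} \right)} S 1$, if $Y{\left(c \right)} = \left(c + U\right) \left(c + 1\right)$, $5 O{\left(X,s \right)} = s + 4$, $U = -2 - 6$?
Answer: $- 8 \sqrt{6} \approx -19.596$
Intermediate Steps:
$U = -8$ ($U = -2 - 6 = -8$)
$S = \sqrt{6} \approx 2.4495$
$O{\left(X,s \right)} = \frac{4}{5} + \frac{s}{5}$ ($O{\left(X,s \right)} = \frac{s + 4}{5} = \frac{4 + s}{5} = \frac{4}{5} + \frac{s}{5}$)
$Y{\left(c \right)} = \left(1 + c\right) \left(-8 + c\right)$ ($Y{\left(c \right)} = \left(c - 8\right) \left(c + 1\right) = \left(-8 + c\right) \left(1 + c\right) = \left(1 + c\right) \left(-8 + c\right)$)
$Y{\left(O{\left(-2,-4 \right)} \right)} S 1 = \left(-8 + \left(\frac{4}{5} + \frac{1}{5} \left(-4\right)\right)^{2} - 7 \left(\frac{4}{5} + \frac{1}{5} \left(-4\right)\right)\right) \sqrt{6} \cdot 1 = \left(-8 + \left(\frac{4}{5} - \frac{4}{5}\right)^{2} - 7 \left(\frac{4}{5} - \frac{4}{5}\right)\right) \sqrt{6} \cdot 1 = \left(-8 + 0^{2} - 0\right) \sqrt{6} \cdot 1 = \left(-8 + 0 + 0\right) \sqrt{6} \cdot 1 = - 8 \sqrt{6} \cdot 1 = - 8 \sqrt{6}$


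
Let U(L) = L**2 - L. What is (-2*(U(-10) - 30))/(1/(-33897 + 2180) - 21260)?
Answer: 5074720/674303421 ≈ 0.0075259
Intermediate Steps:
(-2*(U(-10) - 30))/(1/(-33897 + 2180) - 21260) = (-2*(-10*(-1 - 10) - 30))/(1/(-33897 + 2180) - 21260) = (-2*(-10*(-11) - 30))/(1/(-31717) - 21260) = (-2*(110 - 30))/(-1/31717 - 21260) = (-2*80)/(-674303421/31717) = -160*(-31717/674303421) = 5074720/674303421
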